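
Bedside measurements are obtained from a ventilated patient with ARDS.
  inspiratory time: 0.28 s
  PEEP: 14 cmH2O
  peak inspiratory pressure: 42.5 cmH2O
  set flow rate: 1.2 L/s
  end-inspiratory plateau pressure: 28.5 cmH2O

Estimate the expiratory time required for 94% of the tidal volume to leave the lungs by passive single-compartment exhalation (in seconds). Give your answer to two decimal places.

Vt = flow × Ti = 1.2 L/s × 0.28 s × 1000 mL/L = 336.0 mL.
R = (PIP − Pplat)/V̇ = (42.5 − 28.5) / 1.2 = 14.0/1.2 = 11.667 cmH2O·s/L.
C = Vt/(Pplat − PEEP) = 336.0 / (28.5 − 14) = 336.0/14.5 = 23.172 mL/cmH2O.
τ = R × C = 11.667 × 0.02317 L/cmH2O = 0.2703 s.
t = −τ·ln(1 − 0.94) = −0.2703·ln(0.06) = 0.7605 s.

0.76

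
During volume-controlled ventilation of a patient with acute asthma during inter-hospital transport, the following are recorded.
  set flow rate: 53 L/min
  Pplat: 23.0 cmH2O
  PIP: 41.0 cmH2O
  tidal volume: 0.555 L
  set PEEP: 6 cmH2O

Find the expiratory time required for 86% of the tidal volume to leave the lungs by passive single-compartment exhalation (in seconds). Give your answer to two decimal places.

1.31

Flow: 53 L/min ÷ 60 = 0.8833 L/s.
R = (PIP − Pplat)/V̇ = (41.0 − 23.0) / 0.8833 = 18.0/0.8833 = 20.378 cmH2O·s/L.
C = Vt/(Pplat − PEEP) = 555.0 / (23.0 − 6) = 555.0/17.0 = 32.647 mL/cmH2O.
τ = R × C = 20.378 × 0.03265 L/cmH2O = 0.6653 s.
t = −τ·ln(1 − 0.86) = −0.6653·ln(0.14) = 1.308 s.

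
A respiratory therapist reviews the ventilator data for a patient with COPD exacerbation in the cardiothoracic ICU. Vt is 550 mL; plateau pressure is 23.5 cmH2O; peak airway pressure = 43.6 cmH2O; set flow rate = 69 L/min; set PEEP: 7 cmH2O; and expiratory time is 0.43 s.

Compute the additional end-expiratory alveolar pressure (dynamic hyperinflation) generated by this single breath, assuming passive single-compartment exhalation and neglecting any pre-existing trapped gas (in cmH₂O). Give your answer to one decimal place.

7.9

Flow: 69 L/min ÷ 60 = 1.15 L/s.
R = (PIP − Pplat)/V̇ = (43.6 − 23.5) / 1.15 = 20.1/1.15 = 17.478 cmH2O·s/L.
C = Vt/(Pplat − PEEP) = 550.0 / (23.5 − 7) = 550.0/16.5 = 33.333 mL/cmH2O.
τ = R × C = 17.478 × 0.03333 L/cmH2O = 0.5825 s.
Fraction remaining = e^(−Te/τ) = e^(−0.43/0.5825) = 0.478; trapped volume = 550.0 × 0.478 = 262.9 mL.
Additional alveolar pressure from trapping ≈ V_trapped / C = 262.9 / 33.333 = 7.887 cmH2O.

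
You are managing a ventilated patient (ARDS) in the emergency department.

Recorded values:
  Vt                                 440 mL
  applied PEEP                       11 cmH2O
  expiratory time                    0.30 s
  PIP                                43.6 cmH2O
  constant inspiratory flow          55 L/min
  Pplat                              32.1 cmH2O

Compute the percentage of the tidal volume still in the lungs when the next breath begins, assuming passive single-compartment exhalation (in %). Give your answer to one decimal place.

31.8

Flow: 55 L/min ÷ 60 = 0.9167 L/s.
R = (PIP − Pplat)/V̇ = (43.6 − 32.1) / 0.9167 = 11.5/0.9167 = 12.545 cmH2O·s/L.
C = Vt/(Pplat − PEEP) = 440.0 / (32.1 − 11) = 440.0/21.1 = 20.853 mL/cmH2O.
τ = R × C = 12.545 × 0.02085 L/cmH2O = 0.2616 s.
Fraction remaining at end-expiration = e^(−Te/τ) = e^(−0.30/0.2616) = 0.3177 → 31.77%.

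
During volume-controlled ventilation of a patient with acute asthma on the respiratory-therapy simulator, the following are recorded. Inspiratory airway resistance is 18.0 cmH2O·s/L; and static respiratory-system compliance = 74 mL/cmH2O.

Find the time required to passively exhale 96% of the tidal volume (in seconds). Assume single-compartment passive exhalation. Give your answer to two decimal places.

4.29

τ = R × C = 18.0 × 74 mL/cmH2O = 18.0 × 0.074 L/cmH2O = 1.332 s.
Exhaled fraction f = 1 − e^(−t/τ) → t = −τ·ln(1 − f) = −1.332·ln(0.04) = 4.288 s.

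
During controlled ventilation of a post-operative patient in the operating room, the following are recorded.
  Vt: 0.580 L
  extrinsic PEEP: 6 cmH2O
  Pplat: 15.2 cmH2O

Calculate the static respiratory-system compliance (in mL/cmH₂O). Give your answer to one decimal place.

63.0

Cstat = Vt / (Pplat − PEEP) = 580 / (15.2 − 6) = 580 / 9.2 = 63.043 mL/cmH2O.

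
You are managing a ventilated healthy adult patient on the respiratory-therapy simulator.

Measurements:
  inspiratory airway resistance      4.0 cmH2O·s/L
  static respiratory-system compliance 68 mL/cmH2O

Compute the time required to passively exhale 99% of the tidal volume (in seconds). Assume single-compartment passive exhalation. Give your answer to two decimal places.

τ = R × C = 4.0 × 68 mL/cmH2O = 4.0 × 0.068 L/cmH2O = 0.272 s.
Exhaled fraction f = 1 − e^(−t/τ) → t = −τ·ln(1 − f) = −0.272·ln(0.01) = 1.253 s.

1.25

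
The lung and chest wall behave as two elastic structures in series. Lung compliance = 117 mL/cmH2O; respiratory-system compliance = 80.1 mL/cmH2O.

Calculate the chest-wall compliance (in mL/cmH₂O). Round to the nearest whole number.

1/Ccw = 1/Crs − 1/CL.
1/Ccw = 1/80.1 − 1/117 = 0.003937.
Ccw = 254.0 mL/cmH2O.

254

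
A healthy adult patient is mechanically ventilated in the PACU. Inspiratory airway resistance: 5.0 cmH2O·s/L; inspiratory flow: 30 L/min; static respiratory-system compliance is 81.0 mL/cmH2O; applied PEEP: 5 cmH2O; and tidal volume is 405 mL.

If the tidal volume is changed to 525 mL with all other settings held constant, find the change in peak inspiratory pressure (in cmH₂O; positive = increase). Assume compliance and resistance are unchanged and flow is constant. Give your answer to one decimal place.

1.5

PIP = Vt/C + R·V̇ + PEEP (constant-flow equation of motion).
Only the elastic term changes: ΔPIP = ΔVt / C = (525 − 405) / 81.0 = 1.481 cmH2O.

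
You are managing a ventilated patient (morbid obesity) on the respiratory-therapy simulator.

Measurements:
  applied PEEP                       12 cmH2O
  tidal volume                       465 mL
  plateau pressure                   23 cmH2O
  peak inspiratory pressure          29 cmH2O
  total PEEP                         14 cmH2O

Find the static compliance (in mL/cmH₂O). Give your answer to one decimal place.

51.7

End-expiratory occlusion gives total PEEP = 14 cmH2O (intrinsic PEEP = 14 − 12 = 2). Use total PEEP for the elastic gradient.
Cstat = Vt / (Pplat − PEEPtotal) = 465 / (23 − 14) = 465 / 9.0 = 51.667 mL/cmH2O.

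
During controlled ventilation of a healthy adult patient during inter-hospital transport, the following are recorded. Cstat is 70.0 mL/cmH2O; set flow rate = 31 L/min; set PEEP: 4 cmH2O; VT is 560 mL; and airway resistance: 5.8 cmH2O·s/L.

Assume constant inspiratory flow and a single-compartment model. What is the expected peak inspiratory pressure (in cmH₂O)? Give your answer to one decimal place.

Flow: 31 L/min ÷ 60 = 0.5167 L/s.
Equation of motion (constant flow): PIP = Vt/C + R·V̇ + PEEP.
PIP = 560/70.0 + 5.8×0.5167 + 4 = 8.0 + 2.997 + 4 = 14.997 cmH2O.

15.0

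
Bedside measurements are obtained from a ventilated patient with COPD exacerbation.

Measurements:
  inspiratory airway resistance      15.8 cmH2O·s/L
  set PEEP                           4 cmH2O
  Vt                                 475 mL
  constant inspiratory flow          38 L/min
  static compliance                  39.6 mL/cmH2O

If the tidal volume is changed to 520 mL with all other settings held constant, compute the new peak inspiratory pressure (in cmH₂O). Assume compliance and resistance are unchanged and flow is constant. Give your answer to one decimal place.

Flow: 38 L/min ÷ 60 = 0.6333 L/s.
PIP = Vt/C + R·V̇ + PEEP (constant-flow equation of motion).
Only the elastic term changes: ΔPIP = ΔVt / C = (520 − 475) / 39.6 = 1.136 cmH2O.
Original PIP = 475/39.6 + 15.8×0.6333 + 4 = 26.001 cmH2O; new PIP = 26.001 + (1.136) = 27.137 cmH2O.

27.1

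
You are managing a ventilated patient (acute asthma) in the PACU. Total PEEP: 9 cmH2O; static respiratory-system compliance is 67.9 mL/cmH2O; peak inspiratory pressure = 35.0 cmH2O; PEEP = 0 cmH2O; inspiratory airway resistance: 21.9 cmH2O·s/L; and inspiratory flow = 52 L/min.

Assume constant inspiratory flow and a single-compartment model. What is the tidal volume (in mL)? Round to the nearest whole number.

Flow: 52 L/min ÷ 60 = 0.8667 L/s.
Total PEEP = 9 cmH2O (set 0 + intrinsic 9); this is the baseline alveolar pressure.
Equation of motion (constant flow): PIP = Vt/C + R·V̇ + PEEP.
Vt/C = PIP − R·V̇ − PEEP = 35.0 − 18.981 − 9 = 7.019 cmH2O.
Vt = C × 7.019 = 67.9 × 7.019 = 476.59 mL.

477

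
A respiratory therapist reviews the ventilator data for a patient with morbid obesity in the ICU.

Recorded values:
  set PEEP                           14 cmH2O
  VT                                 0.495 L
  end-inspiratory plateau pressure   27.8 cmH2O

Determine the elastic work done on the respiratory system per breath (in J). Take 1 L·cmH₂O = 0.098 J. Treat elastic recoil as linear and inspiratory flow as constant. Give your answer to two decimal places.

Elastic work ≈ ½ × (Pplat − PEEP) × Vt = 0.5 × (27.8 − 14) × 0.495 L = 0.5 × 13.8 × 0.495 = 3.416 L·cmH2O.
× 0.098 J/(L·cmH2O) → 0.3348 J.

0.33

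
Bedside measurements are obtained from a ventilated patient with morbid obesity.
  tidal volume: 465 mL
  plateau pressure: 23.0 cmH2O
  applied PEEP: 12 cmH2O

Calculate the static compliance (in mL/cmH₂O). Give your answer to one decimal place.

Cstat = Vt / (Pplat − PEEP) = 465 / (23.0 − 12) = 465 / 11.0 = 42.273 mL/cmH2O.

42.3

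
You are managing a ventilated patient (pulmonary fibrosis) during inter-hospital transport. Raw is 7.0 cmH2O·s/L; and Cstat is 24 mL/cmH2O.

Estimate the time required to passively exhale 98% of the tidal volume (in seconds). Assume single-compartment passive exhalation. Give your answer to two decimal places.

0.66

τ = R × C = 7.0 × 24 mL/cmH2O = 7.0 × 0.024 L/cmH2O = 0.168 s.
Exhaled fraction f = 1 − e^(−t/τ) → t = −τ·ln(1 − f) = −0.168·ln(0.02) = 0.6572 s.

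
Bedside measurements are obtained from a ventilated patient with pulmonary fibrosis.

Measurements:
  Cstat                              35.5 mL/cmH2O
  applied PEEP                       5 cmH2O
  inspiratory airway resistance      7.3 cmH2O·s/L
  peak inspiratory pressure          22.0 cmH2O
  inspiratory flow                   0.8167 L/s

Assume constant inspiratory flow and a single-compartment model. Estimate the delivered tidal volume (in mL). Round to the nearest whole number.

Equation of motion (constant flow): PIP = Vt/C + R·V̇ + PEEP.
Vt/C = PIP − R·V̇ − PEEP = 22.0 − 5.962 − 5 = 11.038 cmH2O.
Vt = C × 11.038 = 35.5 × 11.038 = 391.85 mL.

392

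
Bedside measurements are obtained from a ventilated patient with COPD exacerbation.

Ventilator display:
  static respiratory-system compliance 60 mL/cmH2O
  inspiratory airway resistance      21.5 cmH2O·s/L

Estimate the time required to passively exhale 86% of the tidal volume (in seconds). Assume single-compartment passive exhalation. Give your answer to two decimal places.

2.54

τ = R × C = 21.5 × 60 mL/cmH2O = 21.5 × 0.060 L/cmH2O = 1.29 s.
Exhaled fraction f = 1 − e^(−t/τ) → t = −τ·ln(1 − f) = −1.29·ln(0.14) = 2.536 s.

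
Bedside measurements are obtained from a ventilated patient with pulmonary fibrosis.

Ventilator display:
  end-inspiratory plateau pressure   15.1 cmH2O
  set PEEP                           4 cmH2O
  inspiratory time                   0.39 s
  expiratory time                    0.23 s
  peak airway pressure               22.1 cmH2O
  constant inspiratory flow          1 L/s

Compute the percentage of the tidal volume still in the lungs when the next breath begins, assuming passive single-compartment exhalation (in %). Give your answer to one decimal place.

39.3

Vt = flow × Ti = 1 L/s × 0.39 s × 1000 mL/L = 390.0 mL.
R = (PIP − Pplat)/V̇ = (22.1 − 15.1) / 1 = 7.0/1 = 7.0 cmH2O·s/L.
C = Vt/(Pplat − PEEP) = 390.0 / (15.1 − 4) = 390.0/11.1 = 35.135 mL/cmH2O.
τ = R × C = 7.0 × 0.03514 L/cmH2O = 0.246 s.
Fraction remaining at end-expiration = e^(−Te/τ) = e^(−0.23/0.246) = 0.3926 → 39.26%.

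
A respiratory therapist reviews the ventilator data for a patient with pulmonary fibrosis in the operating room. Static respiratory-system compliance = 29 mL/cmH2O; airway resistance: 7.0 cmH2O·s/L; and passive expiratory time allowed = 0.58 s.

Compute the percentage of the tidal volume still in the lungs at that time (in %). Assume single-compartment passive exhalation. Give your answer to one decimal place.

5.7

τ = R × C = 7.0 × 29 mL/cmH2O = 7.0 × 0.029 L/cmH2O = 0.203 s.
Passive exhalation: V(t)/V₀ = e^(−t/τ) = e^(−0.58/0.203) = 0.05743.
Fraction remaining = 0.05743 → 5.743%.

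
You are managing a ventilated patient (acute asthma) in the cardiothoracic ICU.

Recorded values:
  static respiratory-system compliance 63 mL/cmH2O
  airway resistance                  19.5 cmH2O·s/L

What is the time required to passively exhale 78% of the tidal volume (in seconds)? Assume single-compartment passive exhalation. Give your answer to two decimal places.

1.86

τ = R × C = 19.5 × 63 mL/cmH2O = 19.5 × 0.063 L/cmH2O = 1.229 s.
Exhaled fraction f = 1 − e^(−t/τ) → t = −τ·ln(1 − f) = −1.229·ln(0.22) = 1.861 s.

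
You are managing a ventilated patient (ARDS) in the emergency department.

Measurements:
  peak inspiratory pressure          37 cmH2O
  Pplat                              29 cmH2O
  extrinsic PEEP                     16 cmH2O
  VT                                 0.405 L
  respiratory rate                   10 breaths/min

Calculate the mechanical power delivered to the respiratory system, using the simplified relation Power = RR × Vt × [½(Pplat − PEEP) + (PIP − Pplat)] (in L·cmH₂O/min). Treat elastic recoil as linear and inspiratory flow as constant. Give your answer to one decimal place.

58.7

Per-breath work = Vt × [½(Pplat−PEEP) + (PIP−Pplat)] = 0.405 × [0.5×13.0 + 8.0] = 0.405 × 14.5 = 5.873 L·cmH2O.
Power = 10 × 5.873 = 58.73 L·cmH2O/min.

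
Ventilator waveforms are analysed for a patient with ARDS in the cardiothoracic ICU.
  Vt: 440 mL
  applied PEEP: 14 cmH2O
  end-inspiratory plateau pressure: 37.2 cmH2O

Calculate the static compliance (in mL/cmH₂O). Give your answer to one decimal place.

19.0

Cstat = Vt / (Pplat − PEEP) = 440 / (37.2 − 14) = 440 / 23.2 = 18.966 mL/cmH2O.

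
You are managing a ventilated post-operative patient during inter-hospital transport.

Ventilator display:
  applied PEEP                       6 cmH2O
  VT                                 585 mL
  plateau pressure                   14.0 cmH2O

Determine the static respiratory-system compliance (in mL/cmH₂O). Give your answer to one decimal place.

73.1

Cstat = Vt / (Pplat − PEEP) = 585 / (14.0 − 6) = 585 / 8.0 = 73.125 mL/cmH2O.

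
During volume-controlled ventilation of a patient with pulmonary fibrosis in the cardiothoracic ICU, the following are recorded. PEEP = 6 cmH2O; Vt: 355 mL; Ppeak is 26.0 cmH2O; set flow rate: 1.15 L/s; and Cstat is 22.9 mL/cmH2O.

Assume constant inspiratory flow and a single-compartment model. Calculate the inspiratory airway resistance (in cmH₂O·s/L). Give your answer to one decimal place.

3.9

Equation of motion (constant flow): PIP = Vt/C + R·V̇ + PEEP.
R·V̇ = PIP − Vt/C − PEEP = 26.0 − 355/22.9 − 6 = 26.0 − 15.502 − 6 = 4.498 cmH2O.
R = 4.498 / 1.15 = 3.911 cmH2O·s/L.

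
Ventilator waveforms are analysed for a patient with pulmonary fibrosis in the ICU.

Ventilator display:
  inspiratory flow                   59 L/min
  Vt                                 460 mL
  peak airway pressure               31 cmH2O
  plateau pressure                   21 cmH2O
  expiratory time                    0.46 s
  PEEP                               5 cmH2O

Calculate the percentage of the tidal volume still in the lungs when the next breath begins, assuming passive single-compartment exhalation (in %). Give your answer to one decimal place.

Flow: 59 L/min ÷ 60 = 0.9833 L/s.
R = (PIP − Pplat)/V̇ = (31 − 21) / 0.9833 = 10.0/0.9833 = 10.17 cmH2O·s/L.
C = Vt/(Pplat − PEEP) = 460.0 / (21 − 5) = 460.0/16.0 = 28.75 mL/cmH2O.
τ = R × C = 10.17 × 0.02875 L/cmH2O = 0.2924 s.
Fraction remaining at end-expiration = e^(−Te/τ) = e^(−0.46/0.2924) = 0.2074 → 20.74%.

20.7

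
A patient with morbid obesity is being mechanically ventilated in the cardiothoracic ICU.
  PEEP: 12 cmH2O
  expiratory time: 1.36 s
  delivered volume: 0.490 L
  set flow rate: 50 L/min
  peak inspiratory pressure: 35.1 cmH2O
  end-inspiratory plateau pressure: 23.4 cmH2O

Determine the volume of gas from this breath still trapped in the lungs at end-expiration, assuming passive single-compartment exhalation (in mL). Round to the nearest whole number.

Flow: 50 L/min ÷ 60 = 0.8333 L/s.
R = (PIP − Pplat)/V̇ = (35.1 − 23.4) / 0.8333 = 11.7/0.8333 = 14.041 cmH2O·s/L.
C = Vt/(Pplat − PEEP) = 490.0 / (23.4 − 12) = 490.0/11.4 = 42.982 mL/cmH2O.
τ = R × C = 14.041 × 0.04298 L/cmH2O = 0.6035 s.
Fraction remaining = e^(−Te/τ) = e^(−1.36/0.6035) = 0.105.
Trapped volume = 490.0 × 0.105 = 51.45 mL.

51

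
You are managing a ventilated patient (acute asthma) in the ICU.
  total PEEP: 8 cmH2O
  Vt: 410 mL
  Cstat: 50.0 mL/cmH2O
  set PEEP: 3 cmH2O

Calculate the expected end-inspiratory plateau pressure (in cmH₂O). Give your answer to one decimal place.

End-expiratory occlusion gives total PEEP = 8 cmH2O (intrinsic PEEP = 8 − 3 = 5). Use total PEEP for the elastic gradient.
Pplat = PEEPtotal + Vt / Cstat = 8 + 410 / 50.0 = 8 + 8.2 = 16.2 cmH2O.

16.2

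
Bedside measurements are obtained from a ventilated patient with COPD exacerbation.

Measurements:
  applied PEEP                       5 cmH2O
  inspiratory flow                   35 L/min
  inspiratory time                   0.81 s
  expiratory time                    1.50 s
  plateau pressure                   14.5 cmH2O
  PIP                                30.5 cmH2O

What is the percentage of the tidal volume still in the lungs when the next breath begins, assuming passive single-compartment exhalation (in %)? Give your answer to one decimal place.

33.3

Flow: 35 L/min ÷ 60 = 0.5833 L/s.
Vt = flow × Ti = 0.5833 L/s × 0.81 s × 1000 mL/L = 472.47 mL.
R = (PIP − Pplat)/V̇ = (30.5 − 14.5) / 0.5833 = 16.0/0.5833 = 27.43 cmH2O·s/L.
C = Vt/(Pplat − PEEP) = 472.47 / (14.5 − 5) = 472.47/9.5 = 49.734 mL/cmH2O.
τ = R × C = 27.43 × 0.04973 L/cmH2O = 1.364 s.
Fraction remaining at end-expiration = e^(−Te/τ) = e^(−1.50/1.364) = 0.333 → 33.3%.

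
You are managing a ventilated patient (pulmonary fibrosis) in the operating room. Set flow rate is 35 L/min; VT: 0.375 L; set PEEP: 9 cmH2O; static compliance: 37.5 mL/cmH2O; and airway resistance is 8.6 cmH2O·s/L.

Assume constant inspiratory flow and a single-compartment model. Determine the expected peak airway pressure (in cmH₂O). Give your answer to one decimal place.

Flow: 35 L/min ÷ 60 = 0.5833 L/s.
Equation of motion (constant flow): PIP = Vt/C + R·V̇ + PEEP.
PIP = 375/37.5 + 8.6×0.5833 + 9 = 10.0 + 5.016 + 9 = 24.016 cmH2O.

24.0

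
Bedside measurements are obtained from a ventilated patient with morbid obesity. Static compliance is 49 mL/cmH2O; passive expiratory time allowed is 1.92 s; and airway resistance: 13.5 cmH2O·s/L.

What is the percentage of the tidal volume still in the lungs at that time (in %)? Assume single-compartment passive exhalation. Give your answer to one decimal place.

5.5

τ = R × C = 13.5 × 49 mL/cmH2O = 13.5 × 0.049 L/cmH2O = 0.6615 s.
Passive exhalation: V(t)/V₀ = e^(−t/τ) = e^(−1.92/0.6615) = 0.05489.
Fraction remaining = 0.05489 → 5.489%.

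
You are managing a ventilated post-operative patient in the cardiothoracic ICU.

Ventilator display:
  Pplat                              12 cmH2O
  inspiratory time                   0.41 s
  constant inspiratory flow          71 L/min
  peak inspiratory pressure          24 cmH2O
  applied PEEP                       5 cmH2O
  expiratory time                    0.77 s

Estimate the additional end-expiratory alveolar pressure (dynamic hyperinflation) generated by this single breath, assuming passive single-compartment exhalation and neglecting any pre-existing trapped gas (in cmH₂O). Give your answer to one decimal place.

2.3

Flow: 71 L/min ÷ 60 = 1.1833 L/s.
Vt = flow × Ti = 1.1833 L/s × 0.41 s × 1000 mL/L = 485.15 mL.
R = (PIP − Pplat)/V̇ = (24 − 12) / 1.1833 = 12.0/1.1833 = 10.141 cmH2O·s/L.
C = Vt/(Pplat − PEEP) = 485.15 / (12 − 5) = 485.15/7.0 = 69.307 mL/cmH2O.
τ = R × C = 10.141 × 0.06931 L/cmH2O = 0.7029 s.
Fraction remaining = e^(−Te/τ) = e^(−0.77/0.7029) = 0.3344; trapped volume = 485.15 × 0.3344 = 162.23 mL.
Additional alveolar pressure from trapping ≈ V_trapped / C = 162.23 / 69.307 = 2.341 cmH2O.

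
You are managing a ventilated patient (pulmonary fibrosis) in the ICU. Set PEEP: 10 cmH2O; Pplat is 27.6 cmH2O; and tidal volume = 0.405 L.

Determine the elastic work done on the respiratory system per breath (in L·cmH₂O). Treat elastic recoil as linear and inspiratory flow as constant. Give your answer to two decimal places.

Elastic work ≈ ½ × (Pplat − PEEP) × Vt = 0.5 × (27.6 − 10) × 0.405 L = 0.5 × 17.6 × 0.405 = 3.564 L·cmH2O.

3.56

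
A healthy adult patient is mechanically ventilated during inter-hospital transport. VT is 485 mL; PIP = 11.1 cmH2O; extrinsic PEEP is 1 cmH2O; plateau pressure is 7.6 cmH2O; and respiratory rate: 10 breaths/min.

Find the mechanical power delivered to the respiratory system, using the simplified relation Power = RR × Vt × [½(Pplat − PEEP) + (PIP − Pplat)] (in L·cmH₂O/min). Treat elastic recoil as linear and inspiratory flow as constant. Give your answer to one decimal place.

33.0

Per-breath work = Vt × [½(Pplat−PEEP) + (PIP−Pplat)] = 0.485 × [0.5×6.6 + 3.5] = 0.485 × 6.8 = 3.298 L·cmH2O.
Power = 10 × 3.298 = 32.98 L·cmH2O/min.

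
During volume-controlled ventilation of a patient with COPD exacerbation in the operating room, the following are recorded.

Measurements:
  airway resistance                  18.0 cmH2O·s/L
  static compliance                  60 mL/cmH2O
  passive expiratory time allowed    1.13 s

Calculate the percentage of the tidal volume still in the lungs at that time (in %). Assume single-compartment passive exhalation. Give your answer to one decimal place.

35.1

τ = R × C = 18.0 × 60 mL/cmH2O = 18.0 × 0.060 L/cmH2O = 1.08 s.
Passive exhalation: V(t)/V₀ = e^(−t/τ) = e^(−1.13/1.08) = 0.3512.
Fraction remaining = 0.3512 → 35.12%.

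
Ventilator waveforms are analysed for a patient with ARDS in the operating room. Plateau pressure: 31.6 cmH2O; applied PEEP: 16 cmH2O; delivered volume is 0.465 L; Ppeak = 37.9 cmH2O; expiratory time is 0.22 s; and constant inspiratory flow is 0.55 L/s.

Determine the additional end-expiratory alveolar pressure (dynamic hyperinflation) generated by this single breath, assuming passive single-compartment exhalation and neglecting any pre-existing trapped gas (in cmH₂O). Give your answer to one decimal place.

8.2

R = (PIP − Pplat)/V̇ = (37.9 − 31.6) / 0.55 = 6.3/0.55 = 11.455 cmH2O·s/L.
C = Vt/(Pplat − PEEP) = 465.0 / (31.6 − 16) = 465.0/15.6 = 29.808 mL/cmH2O.
τ = R × C = 11.455 × 0.02981 L/cmH2O = 0.3415 s.
Fraction remaining = e^(−Te/τ) = e^(−0.22/0.3415) = 0.5251; trapped volume = 465.0 × 0.5251 = 244.17 mL.
Additional alveolar pressure from trapping ≈ V_trapped / C = 244.17 / 29.808 = 8.191 cmH2O.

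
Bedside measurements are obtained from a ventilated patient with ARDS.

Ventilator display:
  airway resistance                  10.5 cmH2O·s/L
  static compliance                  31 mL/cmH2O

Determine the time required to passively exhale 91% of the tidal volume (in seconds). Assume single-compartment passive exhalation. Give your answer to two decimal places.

0.78

τ = R × C = 10.5 × 31 mL/cmH2O = 10.5 × 0.031 L/cmH2O = 0.3255 s.
Exhaled fraction f = 1 − e^(−t/τ) → t = −τ·ln(1 − f) = −0.3255·ln(0.09) = 0.7838 s.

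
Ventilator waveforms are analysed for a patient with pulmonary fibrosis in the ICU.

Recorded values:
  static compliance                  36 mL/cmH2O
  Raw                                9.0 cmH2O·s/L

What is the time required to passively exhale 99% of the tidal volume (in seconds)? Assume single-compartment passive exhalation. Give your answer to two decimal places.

τ = R × C = 9.0 × 36 mL/cmH2O = 9.0 × 0.036 L/cmH2O = 0.324 s.
Exhaled fraction f = 1 − e^(−t/τ) → t = −τ·ln(1 − f) = −0.324·ln(0.01) = 1.492 s.

1.49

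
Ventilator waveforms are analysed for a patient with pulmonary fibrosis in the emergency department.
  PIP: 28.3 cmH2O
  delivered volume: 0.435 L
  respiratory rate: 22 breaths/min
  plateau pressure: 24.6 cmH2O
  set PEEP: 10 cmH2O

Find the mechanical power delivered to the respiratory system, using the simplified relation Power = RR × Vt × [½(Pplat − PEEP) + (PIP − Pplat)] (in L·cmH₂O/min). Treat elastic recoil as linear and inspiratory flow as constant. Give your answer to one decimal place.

Per-breath work = Vt × [½(Pplat−PEEP) + (PIP−Pplat)] = 0.435 × [0.5×14.6 + 3.7] = 0.435 × 11.0 = 4.785 L·cmH2O.
Power = 22 × 4.785 = 105.27 L·cmH2O/min.

105.3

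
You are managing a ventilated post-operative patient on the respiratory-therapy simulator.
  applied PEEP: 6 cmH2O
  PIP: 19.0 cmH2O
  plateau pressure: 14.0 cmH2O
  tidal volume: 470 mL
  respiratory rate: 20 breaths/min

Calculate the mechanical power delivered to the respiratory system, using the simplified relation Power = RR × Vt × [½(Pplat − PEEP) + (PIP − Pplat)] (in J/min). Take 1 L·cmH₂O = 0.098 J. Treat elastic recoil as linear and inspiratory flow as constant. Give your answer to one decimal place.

Per-breath work = Vt × [½(Pplat−PEEP) + (PIP−Pplat)] = 0.470 × [0.5×8.0 + 5.0] = 0.470 × 9.0 = 4.23 L·cmH2O.
Power = 20 × 4.23 = 84.6 L·cmH2O/min.
× 0.098 J/(L·cmH2O) → 8.291 J/min.

8.3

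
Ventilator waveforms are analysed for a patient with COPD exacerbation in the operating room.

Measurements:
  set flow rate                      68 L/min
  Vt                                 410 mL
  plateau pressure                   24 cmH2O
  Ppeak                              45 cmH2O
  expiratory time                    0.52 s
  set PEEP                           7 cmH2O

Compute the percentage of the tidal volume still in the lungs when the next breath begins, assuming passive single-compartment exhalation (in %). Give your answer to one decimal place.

31.2

Flow: 68 L/min ÷ 60 = 1.1333 L/s.
R = (PIP − Pplat)/V̇ = (45 − 24) / 1.1333 = 21.0/1.1333 = 18.53 cmH2O·s/L.
C = Vt/(Pplat − PEEP) = 410.0 / (24 − 7) = 410.0/17.0 = 24.118 mL/cmH2O.
τ = R × C = 18.53 × 0.02412 L/cmH2O = 0.4469 s.
Fraction remaining at end-expiration = e^(−Te/τ) = e^(−0.52/0.4469) = 0.3124 → 31.24%.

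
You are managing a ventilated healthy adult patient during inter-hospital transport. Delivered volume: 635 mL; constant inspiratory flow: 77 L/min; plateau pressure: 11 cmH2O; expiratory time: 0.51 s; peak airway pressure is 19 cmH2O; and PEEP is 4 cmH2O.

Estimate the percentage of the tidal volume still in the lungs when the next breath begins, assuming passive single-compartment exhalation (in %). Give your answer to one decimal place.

Flow: 77 L/min ÷ 60 = 1.2833 L/s.
R = (PIP − Pplat)/V̇ = (19 − 11) / 1.2833 = 8.0/1.2833 = 6.234 cmH2O·s/L.
C = Vt/(Pplat − PEEP) = 635.0 / (11 − 4) = 635.0/7.0 = 90.714 mL/cmH2O.
τ = R × C = 6.234 × 0.09071 L/cmH2O = 0.5655 s.
Fraction remaining at end-expiration = e^(−Te/τ) = e^(−0.51/0.5655) = 0.4058 → 40.58%.

40.6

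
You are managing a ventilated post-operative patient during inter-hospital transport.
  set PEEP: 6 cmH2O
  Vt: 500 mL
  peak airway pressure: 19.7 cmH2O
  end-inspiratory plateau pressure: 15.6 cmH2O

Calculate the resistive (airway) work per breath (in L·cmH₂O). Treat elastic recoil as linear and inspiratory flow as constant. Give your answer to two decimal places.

2.05

With constant inspiratory flow the resistive pressure is constant at PIP − Pplat = 19.7 − 15.6 = 4.1 cmH2O, so resistive work = 4.1 × 0.500 = 2.05 L·cmH2O.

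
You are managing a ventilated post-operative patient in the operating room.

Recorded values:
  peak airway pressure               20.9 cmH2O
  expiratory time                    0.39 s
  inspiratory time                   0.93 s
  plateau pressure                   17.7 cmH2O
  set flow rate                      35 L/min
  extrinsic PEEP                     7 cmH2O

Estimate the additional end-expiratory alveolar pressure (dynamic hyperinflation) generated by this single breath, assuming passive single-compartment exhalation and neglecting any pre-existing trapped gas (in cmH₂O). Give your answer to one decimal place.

2.6

Flow: 35 L/min ÷ 60 = 0.5833 L/s.
Vt = flow × Ti = 0.5833 L/s × 0.93 s × 1000 mL/L = 542.47 mL.
R = (PIP − Pplat)/V̇ = (20.9 − 17.7) / 0.5833 = 3.2/0.5833 = 5.486 cmH2O·s/L.
C = Vt/(Pplat − PEEP) = 542.47 / (17.7 − 7) = 542.47/10.7 = 50.698 mL/cmH2O.
τ = R × C = 5.486 × 0.0507 L/cmH2O = 0.2781 s.
Fraction remaining = e^(−Te/τ) = e^(−0.39/0.2781) = 0.246; trapped volume = 542.47 × 0.246 = 133.45 mL.
Additional alveolar pressure from trapping ≈ V_trapped / C = 133.45 / 50.698 = 2.632 cmH2O.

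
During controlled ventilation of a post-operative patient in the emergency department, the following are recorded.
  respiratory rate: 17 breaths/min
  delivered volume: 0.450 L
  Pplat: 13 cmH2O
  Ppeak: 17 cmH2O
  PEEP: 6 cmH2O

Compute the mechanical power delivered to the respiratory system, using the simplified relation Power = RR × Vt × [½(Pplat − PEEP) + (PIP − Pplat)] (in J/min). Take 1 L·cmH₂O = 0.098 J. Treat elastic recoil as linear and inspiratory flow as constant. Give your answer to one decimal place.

Per-breath work = Vt × [½(Pplat−PEEP) + (PIP−Pplat)] = 0.450 × [0.5×7.0 + 4.0] = 0.450 × 7.5 = 3.375 L·cmH2O.
Power = 17 × 3.375 = 57.375 L·cmH2O/min.
× 0.098 J/(L·cmH2O) → 5.623 J/min.

5.6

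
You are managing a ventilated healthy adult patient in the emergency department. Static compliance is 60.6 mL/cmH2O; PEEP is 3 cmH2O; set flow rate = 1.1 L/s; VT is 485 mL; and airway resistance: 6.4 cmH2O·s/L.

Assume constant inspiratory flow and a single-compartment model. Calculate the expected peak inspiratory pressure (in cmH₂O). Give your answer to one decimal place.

Equation of motion (constant flow): PIP = Vt/C + R·V̇ + PEEP.
PIP = 485/60.6 + 6.4×1.1 + 3 = 8.003 + 7.04 + 3 = 18.043 cmH2O.

18.0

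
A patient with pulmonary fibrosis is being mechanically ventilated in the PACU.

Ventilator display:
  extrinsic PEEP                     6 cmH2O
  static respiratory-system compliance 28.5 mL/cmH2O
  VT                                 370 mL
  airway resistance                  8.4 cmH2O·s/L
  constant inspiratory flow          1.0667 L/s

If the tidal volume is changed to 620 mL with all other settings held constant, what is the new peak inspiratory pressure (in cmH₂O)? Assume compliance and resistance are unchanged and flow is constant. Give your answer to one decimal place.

36.7

PIP = Vt/C + R·V̇ + PEEP (constant-flow equation of motion).
Only the elastic term changes: ΔPIP = ΔVt / C = (620 − 370) / 28.5 = 8.772 cmH2O.
Original PIP = 370/28.5 + 8.4×1.0667 + 6 = 27.943 cmH2O; new PIP = 27.943 + (8.772) = 36.715 cmH2O.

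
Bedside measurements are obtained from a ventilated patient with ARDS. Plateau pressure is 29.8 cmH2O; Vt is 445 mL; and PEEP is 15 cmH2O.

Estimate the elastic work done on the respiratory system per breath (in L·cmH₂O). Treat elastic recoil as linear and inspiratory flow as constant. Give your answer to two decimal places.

3.29

Elastic work ≈ ½ × (Pplat − PEEP) × Vt = 0.5 × (29.8 − 15) × 0.445 L = 0.5 × 14.8 × 0.445 = 3.293 L·cmH2O.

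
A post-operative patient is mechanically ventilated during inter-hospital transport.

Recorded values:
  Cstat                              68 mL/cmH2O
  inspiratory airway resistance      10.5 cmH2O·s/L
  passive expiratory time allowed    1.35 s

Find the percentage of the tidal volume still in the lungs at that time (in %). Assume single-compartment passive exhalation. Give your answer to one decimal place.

τ = R × C = 10.5 × 68 mL/cmH2O = 10.5 × 0.068 L/cmH2O = 0.714 s.
Passive exhalation: V(t)/V₀ = e^(−t/τ) = e^(−1.35/0.714) = 0.151.
Fraction remaining = 0.151 → 15.1%.

15.1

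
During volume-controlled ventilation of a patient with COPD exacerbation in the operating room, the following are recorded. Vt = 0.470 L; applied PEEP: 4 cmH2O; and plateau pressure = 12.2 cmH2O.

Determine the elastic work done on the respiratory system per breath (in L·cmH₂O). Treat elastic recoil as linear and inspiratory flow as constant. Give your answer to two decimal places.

Elastic work ≈ ½ × (Pplat − PEEP) × Vt = 0.5 × (12.2 − 4) × 0.470 L = 0.5 × 8.2 × 0.470 = 1.927 L·cmH2O.

1.93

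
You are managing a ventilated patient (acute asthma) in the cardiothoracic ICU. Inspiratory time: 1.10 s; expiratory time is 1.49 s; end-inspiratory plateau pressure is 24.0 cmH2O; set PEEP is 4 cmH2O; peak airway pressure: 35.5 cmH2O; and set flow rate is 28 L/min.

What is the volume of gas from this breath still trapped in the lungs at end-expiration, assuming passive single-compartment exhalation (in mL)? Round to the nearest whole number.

Flow: 28 L/min ÷ 60 = 0.4667 L/s.
Vt = flow × Ti = 0.4667 L/s × 1.10 s × 1000 mL/L = 513.37 mL.
R = (PIP − Pplat)/V̇ = (35.5 − 24.0) / 0.4667 = 11.5/0.4667 = 24.641 cmH2O·s/L.
C = Vt/(Pplat − PEEP) = 513.37 / (24.0 − 4) = 513.37/20.0 = 25.669 mL/cmH2O.
τ = R × C = 24.641 × 0.02567 L/cmH2O = 0.6325 s.
Fraction remaining = e^(−Te/τ) = e^(−1.49/0.6325) = 0.09482.
Trapped volume = 513.37 × 0.09482 = 48.678 mL.

49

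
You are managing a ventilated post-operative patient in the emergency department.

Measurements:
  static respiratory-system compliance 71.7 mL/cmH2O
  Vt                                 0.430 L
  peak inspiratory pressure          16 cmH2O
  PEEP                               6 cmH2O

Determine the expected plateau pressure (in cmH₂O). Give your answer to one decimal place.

12.0

Pplat = PEEP + Vt / Cstat = 6 + 430 / 71.7 = 6 + 5.997 = 11.997 cmH2O.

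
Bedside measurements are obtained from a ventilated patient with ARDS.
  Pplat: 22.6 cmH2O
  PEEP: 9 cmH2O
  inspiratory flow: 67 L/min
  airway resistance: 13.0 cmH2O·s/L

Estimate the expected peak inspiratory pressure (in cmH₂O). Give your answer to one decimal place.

Flow: 67 L/min ÷ 60 = 1.1167 L/s.
PIP = Pplat + Raw × flow = 22.6 + 13.0 × 1.1167 = 22.6 + 14.517 = 37.117 cmH2O.

37.1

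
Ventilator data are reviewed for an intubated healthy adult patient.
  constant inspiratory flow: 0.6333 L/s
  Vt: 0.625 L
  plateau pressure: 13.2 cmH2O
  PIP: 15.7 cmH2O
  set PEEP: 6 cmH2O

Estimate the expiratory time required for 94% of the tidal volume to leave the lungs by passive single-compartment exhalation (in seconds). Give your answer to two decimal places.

0.96

R = (PIP − Pplat)/V̇ = (15.7 − 13.2) / 0.6333 = 2.5/0.6333 = 3.948 cmH2O·s/L.
C = Vt/(Pplat − PEEP) = 625.0 / (13.2 − 6) = 625.0/7.2 = 86.806 mL/cmH2O.
τ = R × C = 3.948 × 0.08681 L/cmH2O = 0.3427 s.
t = −τ·ln(1 − 0.94) = −0.3427·ln(0.06) = 0.9642 s.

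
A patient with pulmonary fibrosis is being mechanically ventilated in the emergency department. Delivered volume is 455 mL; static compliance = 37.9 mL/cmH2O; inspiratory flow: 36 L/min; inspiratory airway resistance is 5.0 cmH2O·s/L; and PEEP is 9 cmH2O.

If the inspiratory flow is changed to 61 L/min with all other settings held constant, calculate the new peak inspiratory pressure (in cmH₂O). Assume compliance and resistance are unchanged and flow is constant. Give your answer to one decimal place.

26.1

Flow: 36 L/min ÷ 60 = 0.6 L/s.
New flow: 61 L/min ÷ 60 = 1.0167 L/s.
PIP = Vt/C + R·V̇ + PEEP (constant-flow equation of motion).
Only the resistive term changes: ΔPIP = R × ΔV̇ = 5.0 × (1.0167 − 0.6) = 5.0 × 0.4167 = 2.084 cmH2O.
Original PIP = 455/37.9 + 5.0×0.6 + 9 = 24.005 cmH2O; new PIP = 24.005 + (2.084) = 26.089 cmH2O.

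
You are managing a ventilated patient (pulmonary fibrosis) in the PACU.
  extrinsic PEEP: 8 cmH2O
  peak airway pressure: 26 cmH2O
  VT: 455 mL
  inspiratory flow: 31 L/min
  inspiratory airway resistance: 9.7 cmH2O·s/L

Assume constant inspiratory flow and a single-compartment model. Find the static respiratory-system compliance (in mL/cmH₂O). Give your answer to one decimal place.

Flow: 31 L/min ÷ 60 = 0.5167 L/s.
Equation of motion (constant flow): PIP = Vt/C + R·V̇ + PEEP.
Vt/C = PIP − R·V̇ − PEEP = 26 − 9.7×0.5167 − 8 = 26 − 5.012 − 8 = 12.988 cmH2O.
C = Vt / 12.988 = 455 / 12.988 = 35.032 mL/cmH2O.

35.0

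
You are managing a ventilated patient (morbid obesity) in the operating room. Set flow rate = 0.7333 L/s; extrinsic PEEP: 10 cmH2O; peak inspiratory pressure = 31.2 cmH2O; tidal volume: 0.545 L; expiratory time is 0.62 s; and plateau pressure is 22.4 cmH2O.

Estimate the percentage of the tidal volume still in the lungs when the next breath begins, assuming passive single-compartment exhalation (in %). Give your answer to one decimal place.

R = (PIP − Pplat)/V̇ = (31.2 − 22.4) / 0.7333 = 8.8/0.7333 = 12.001 cmH2O·s/L.
C = Vt/(Pplat − PEEP) = 545.0 / (22.4 − 10) = 545.0/12.4 = 43.952 mL/cmH2O.
τ = R × C = 12.001 × 0.04395 L/cmH2O = 0.5274 s.
Fraction remaining at end-expiration = e^(−Te/τ) = e^(−0.62/0.5274) = 0.3086 → 30.86%.

30.9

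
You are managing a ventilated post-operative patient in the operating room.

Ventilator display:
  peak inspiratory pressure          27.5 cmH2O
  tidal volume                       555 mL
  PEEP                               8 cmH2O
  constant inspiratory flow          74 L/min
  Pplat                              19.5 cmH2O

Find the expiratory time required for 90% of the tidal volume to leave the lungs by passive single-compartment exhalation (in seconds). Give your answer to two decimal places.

Flow: 74 L/min ÷ 60 = 1.2333 L/s.
R = (PIP − Pplat)/V̇ = (27.5 − 19.5) / 1.2333 = 8.0/1.2333 = 6.487 cmH2O·s/L.
C = Vt/(Pplat − PEEP) = 555.0 / (19.5 − 8) = 555.0/11.5 = 48.261 mL/cmH2O.
τ = R × C = 6.487 × 0.04826 L/cmH2O = 0.3131 s.
t = −τ·ln(1 − 0.90) = −0.3131·ln(0.1) = 0.7209 s.

0.72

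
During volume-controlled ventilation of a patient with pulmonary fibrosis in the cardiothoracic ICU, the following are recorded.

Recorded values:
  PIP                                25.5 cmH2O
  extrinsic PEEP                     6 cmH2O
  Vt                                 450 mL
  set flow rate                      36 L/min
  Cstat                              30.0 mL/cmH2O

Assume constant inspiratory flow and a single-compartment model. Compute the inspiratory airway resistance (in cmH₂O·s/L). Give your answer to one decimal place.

Flow: 36 L/min ÷ 60 = 0.6 L/s.
Equation of motion (constant flow): PIP = Vt/C + R·V̇ + PEEP.
R·V̇ = PIP − Vt/C − PEEP = 25.5 − 450/30.0 − 6 = 25.5 − 15.0 − 6 = 4.5 cmH2O.
R = 4.5 / 0.6 = 7.5 cmH2O·s/L.

7.5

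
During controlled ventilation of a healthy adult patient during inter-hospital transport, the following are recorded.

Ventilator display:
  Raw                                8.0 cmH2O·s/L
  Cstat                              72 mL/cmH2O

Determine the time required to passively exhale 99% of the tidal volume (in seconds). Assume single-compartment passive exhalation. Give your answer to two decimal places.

τ = R × C = 8.0 × 72 mL/cmH2O = 8.0 × 0.072 L/cmH2O = 0.576 s.
Exhaled fraction f = 1 − e^(−t/τ) → t = −τ·ln(1 − f) = −0.576·ln(0.01) = 2.653 s.

2.65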